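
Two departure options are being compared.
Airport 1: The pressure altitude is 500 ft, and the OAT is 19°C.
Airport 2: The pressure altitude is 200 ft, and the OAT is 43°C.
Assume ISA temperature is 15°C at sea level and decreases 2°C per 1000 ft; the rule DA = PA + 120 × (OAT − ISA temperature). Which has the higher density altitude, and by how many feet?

Airport 1: ISA temp = 14°C, deviation +5°C, DA = 500 + 120 × 5 = 1100 ft.
Airport 2: ISA temp = 14.6°C, deviation +28.4°C, DA = 200 + 120 × 28.4 = 3608 ft.
Airport 2 is higher by 3608 − 1100 = 2508 ft.

Airport 2 by 2508 ft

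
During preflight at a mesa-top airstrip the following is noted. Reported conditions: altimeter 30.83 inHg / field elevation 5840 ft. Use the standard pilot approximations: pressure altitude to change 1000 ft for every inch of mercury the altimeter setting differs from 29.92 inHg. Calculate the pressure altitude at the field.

Pressure correction = (29.92 − 30.83) × 1000 = -910 ft.
Pressure altitude = 5840 + (-910) = 4930 ft.

4930 ft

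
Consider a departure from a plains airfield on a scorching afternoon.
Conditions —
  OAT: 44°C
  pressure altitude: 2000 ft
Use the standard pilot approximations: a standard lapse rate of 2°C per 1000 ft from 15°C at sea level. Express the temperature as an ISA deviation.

ISA temperature at 2000 ft = 15 − 2 × (2000/1000) = 11°C.
Deviation = OAT − ISA = 44 − 11 = +33°C.

ISA+33°C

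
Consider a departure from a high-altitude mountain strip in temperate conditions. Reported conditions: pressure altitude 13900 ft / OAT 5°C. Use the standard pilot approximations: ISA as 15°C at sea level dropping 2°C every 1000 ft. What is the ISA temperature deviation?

ISA+17.8°C

ISA temperature at 13900 ft = 15 − 2 × (13900/1000) = -12.8°C.
Deviation = OAT − ISA = 5 − (-12.8) = +17.8°C.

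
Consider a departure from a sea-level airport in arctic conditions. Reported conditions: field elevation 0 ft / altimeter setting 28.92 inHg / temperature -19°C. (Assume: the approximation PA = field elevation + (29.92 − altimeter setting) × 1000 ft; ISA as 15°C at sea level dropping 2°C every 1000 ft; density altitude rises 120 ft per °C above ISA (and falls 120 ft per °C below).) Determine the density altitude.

Pressure altitude = 0 + (29.92 − 28.92) × 1000 = 0 + (+1000) = 1000 ft.
ISA temperature at 1000 ft = 15 − 2 × (1000/1000) = 13°C.
ISA deviation = -19 − 13 = -32°C.
Density altitude = 1000 + 120 × (-32) = -2840 ft.

-2840 ft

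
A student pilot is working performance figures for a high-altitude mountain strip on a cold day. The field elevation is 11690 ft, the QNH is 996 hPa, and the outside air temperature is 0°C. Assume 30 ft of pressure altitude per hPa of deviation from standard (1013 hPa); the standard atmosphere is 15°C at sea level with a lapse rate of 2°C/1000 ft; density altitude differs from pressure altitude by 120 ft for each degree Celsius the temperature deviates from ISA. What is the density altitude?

Pressure altitude = 11690 + (1013 − 996) × 30 = 11690 + (+510) = 12200 ft.
ISA temperature at 12200 ft = 15 − 2 × (12200/1000) = -9.4°C.
ISA deviation = 0 − (-9.4) = +9.4°C.
Density altitude = 12200 + 120 × (9.4) = 13328 ft.

13328 ft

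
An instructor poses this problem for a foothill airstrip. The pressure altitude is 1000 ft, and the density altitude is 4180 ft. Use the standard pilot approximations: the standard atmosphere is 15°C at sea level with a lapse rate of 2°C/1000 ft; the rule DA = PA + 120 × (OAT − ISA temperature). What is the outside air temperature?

39.5°C

Density altitude − pressure altitude = 4180 − 1000 = +3180 ft.
At 120 ft/°C that is an ISA deviation of 3180/120 = +26.5°C.
ISA temperature at 1000 ft = 15 − 2 × (1000/1000) = 13°C.
OAT = ISA + deviation = 13 + (+26.5) = 39.5°C.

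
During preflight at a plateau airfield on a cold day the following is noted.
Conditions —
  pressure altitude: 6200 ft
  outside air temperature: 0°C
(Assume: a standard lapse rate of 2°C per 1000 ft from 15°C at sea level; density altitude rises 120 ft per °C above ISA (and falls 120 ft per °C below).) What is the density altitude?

ISA temperature at 6200 ft = 15 − 2 × (6200/1000) = 2.6°C.
ISA deviation = 0 − 2.6 = -2.6°C.
Density altitude = 6200 + 120 × (-2.6) = 6200 + (-312) = 5888 ft.

5888 ft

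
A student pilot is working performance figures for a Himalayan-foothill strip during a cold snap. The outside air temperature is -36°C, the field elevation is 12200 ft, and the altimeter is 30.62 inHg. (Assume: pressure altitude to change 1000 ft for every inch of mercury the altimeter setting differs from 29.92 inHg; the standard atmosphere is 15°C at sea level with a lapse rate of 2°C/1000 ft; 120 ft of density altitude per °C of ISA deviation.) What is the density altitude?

Pressure altitude = 12200 + (29.92 − 30.62) × 1000 = 12200 + (-700) = 11500 ft.
ISA temperature at 11500 ft = 15 − 2 × (11500/1000) = -8°C.
ISA deviation = -36 − (-8) = -28°C.
Density altitude = 11500 + 120 × (-28) = 8140 ft.

8140 ft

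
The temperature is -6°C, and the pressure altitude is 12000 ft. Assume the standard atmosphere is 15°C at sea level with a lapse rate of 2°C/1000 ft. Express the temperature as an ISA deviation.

ISA+3°C

ISA temperature at 12000 ft = 15 − 2 × (12000/1000) = -9°C.
Deviation = OAT − ISA = -6 − (-9) = +3°C.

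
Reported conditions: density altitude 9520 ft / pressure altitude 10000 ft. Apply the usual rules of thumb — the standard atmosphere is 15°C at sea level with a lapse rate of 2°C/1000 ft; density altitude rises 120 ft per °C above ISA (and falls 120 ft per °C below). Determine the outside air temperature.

-9°C

Density altitude − pressure altitude = 9520 − 10000 = -480 ft.
At 120 ft/°C that is an ISA deviation of -480/120 = -4°C.
ISA temperature at 10000 ft = 15 − 2 × (10000/1000) = -5°C.
OAT = ISA + deviation = -5 + (-4) = -9°C.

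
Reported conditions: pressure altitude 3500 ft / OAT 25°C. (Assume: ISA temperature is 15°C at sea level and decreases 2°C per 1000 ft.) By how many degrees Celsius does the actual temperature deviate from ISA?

ISA+17°C

ISA temperature at 3500 ft = 15 − 2 × (3500/1000) = 8°C.
Deviation = OAT − ISA = 25 − 8 = +17°C.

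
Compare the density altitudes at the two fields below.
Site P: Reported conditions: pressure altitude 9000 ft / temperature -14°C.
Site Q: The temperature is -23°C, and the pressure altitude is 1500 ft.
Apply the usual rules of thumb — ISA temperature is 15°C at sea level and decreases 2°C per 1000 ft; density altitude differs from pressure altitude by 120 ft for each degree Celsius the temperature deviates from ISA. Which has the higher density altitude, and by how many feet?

Site P: ISA temp = -3°C, deviation -11°C, DA = 9000 + 120 × (-11) = 7680 ft.
Site Q: ISA temp = 12°C, deviation -35°C, DA = 1500 + 120 × (-35) = -2700 ft.
Site P is higher by 7680 − (-2700) = 10380 ft.

Site P by 10380 ft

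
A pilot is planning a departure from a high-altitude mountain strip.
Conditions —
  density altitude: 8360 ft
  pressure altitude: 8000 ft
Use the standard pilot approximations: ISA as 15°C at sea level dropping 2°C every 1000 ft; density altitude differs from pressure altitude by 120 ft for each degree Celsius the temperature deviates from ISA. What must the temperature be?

2°C

Density altitude − pressure altitude = 8360 − 8000 = +360 ft.
At 120 ft/°C that is an ISA deviation of 360/120 = +3°C.
ISA temperature at 8000 ft = 15 − 2 × (8000/1000) = -1°C.
OAT = ISA + deviation = -1 + (+3) = 2°C.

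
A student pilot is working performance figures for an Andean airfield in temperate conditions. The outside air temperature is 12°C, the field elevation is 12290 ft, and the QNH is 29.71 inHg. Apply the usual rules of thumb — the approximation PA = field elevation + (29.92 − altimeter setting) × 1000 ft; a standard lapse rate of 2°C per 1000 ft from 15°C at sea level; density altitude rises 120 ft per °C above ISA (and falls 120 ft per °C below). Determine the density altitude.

15140 ft

Pressure altitude = 12290 + (29.92 − 29.71) × 1000 = 12290 + (+210) = 12500 ft.
ISA temperature at 12500 ft = 15 − 2 × (12500/1000) = -10°C.
ISA deviation = 12 − (-10) = +22°C.
Density altitude = 12500 + 120 × (22) = 15140 ft.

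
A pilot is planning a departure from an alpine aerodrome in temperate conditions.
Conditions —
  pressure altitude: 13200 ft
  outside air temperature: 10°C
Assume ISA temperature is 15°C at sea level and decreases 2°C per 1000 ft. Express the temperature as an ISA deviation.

ISA temperature at 13200 ft = 15 − 2 × (13200/1000) = -11.4°C.
Deviation = OAT − ISA = 10 − (-11.4) = +21.4°C.

ISA+21.4°C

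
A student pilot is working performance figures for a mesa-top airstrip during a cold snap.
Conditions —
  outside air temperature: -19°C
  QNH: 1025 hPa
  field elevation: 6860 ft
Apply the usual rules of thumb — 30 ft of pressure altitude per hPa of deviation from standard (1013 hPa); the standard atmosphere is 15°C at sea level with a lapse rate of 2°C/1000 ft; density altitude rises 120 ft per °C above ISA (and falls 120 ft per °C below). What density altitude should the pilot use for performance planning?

3980 ft

Pressure altitude = 6860 + (1013 − 1025) × 30 = 6860 + (-360) = 6500 ft.
ISA temperature at 6500 ft = 15 − 2 × (6500/1000) = 2°C.
ISA deviation = -19 − 2 = -21°C.
Density altitude = 6500 + 120 × (-21) = 3980 ft.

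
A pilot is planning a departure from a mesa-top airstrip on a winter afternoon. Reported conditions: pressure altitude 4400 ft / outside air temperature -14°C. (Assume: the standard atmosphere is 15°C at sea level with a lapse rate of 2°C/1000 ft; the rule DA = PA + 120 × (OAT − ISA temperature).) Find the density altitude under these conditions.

ISA temperature at 4400 ft = 15 − 2 × (4400/1000) = 6.2°C.
ISA deviation = -14 − 6.2 = -20.2°C.
Density altitude = 4400 + 120 × (-20.2) = 4400 + (-2424) = 1976 ft.

1976 ft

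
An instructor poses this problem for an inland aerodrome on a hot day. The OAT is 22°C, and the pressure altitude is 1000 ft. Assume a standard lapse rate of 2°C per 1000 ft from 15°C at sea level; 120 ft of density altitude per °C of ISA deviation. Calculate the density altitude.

ISA temperature at 1000 ft = 15 − 2 × (1000/1000) = 13°C.
ISA deviation = 22 − 13 = +9°C.
Density altitude = 1000 + 120 × (9) = 1000 + (+1080) = 2080 ft.

2080 ft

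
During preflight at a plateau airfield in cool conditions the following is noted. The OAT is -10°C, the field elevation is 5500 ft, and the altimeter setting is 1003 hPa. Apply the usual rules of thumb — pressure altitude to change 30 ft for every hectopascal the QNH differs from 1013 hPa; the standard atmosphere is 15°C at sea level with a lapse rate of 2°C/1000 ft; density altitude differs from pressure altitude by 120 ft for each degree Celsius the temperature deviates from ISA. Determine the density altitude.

4192 ft

Pressure altitude = 5500 + (1013 − 1003) × 30 = 5500 + (+300) = 5800 ft.
ISA temperature at 5800 ft = 15 − 2 × (5800/1000) = 3.4°C.
ISA deviation = -10 − 3.4 = -13.4°C.
Density altitude = 5800 + 120 × (-13.4) = 4192 ft.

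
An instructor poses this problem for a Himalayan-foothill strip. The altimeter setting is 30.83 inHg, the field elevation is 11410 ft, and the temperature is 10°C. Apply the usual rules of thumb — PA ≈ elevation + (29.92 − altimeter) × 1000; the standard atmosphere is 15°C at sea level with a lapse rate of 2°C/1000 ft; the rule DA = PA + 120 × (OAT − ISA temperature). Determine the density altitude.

12420 ft

Pressure altitude = 11410 + (29.92 − 30.83) × 1000 = 11410 + (-910) = 10500 ft.
ISA temperature at 10500 ft = 15 − 2 × (10500/1000) = -6°C.
ISA deviation = 10 − (-6) = +16°C.
Density altitude = 10500 + 120 × (16) = 12420 ft.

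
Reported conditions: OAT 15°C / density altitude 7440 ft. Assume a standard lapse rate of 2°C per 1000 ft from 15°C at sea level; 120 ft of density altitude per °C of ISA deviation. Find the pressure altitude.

DA = PA + 120 × (OAT − (15 − 2·PA/1000)) = PA + 120·OAT − 1800 + 0.24·PA = 1.24·PA + 120·OAT − 1800.
So 1.24·PA = 7440 − 120 × 15 + 1800 = 7440.
PA = 7440 / 1.24 = 6000 ft.

6000 ft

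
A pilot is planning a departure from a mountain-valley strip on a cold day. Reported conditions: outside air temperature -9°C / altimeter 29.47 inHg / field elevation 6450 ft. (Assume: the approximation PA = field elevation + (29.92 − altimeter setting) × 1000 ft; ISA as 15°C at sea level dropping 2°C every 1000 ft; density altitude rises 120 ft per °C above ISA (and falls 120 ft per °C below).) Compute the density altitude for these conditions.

Pressure altitude = 6450 + (29.92 − 29.47) × 1000 = 6450 + (+450) = 6900 ft.
ISA temperature at 6900 ft = 15 − 2 × (6900/1000) = 1.2°C.
ISA deviation = -9 − 1.2 = -10.2°C.
Density altitude = 6900 + 120 × (-10.2) = 5676 ft.

5676 ft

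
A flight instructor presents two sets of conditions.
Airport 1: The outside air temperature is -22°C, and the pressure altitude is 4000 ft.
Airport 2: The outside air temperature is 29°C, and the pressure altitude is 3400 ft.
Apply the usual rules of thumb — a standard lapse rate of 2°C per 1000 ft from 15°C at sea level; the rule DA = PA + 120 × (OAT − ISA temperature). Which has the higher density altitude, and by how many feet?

Airport 1: ISA temp = 7°C, deviation -29°C, DA = 4000 + 120 × (-29) = 520 ft.
Airport 2: ISA temp = 8.2°C, deviation +20.8°C, DA = 3400 + 120 × 20.8 = 5896 ft.
Airport 2 is higher by 5896 − 520 = 5376 ft.

Airport 2 by 5376 ft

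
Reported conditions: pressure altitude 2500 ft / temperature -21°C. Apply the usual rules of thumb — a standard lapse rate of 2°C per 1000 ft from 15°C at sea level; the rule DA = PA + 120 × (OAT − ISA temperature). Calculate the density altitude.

ISA temperature at 2500 ft = 15 − 2 × (2500/1000) = 10°C.
ISA deviation = -21 − 10 = -31°C.
Density altitude = 2500 + 120 × (-31) = 2500 + (-3720) = -1220 ft.

-1220 ft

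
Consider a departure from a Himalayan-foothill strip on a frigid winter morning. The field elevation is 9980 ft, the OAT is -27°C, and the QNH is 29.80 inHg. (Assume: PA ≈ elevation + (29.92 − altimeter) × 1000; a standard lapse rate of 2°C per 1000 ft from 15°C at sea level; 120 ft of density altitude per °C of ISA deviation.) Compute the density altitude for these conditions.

Pressure altitude = 9980 + (29.92 − 29.80) × 1000 = 9980 + (+120) = 10100 ft.
ISA temperature at 10100 ft = 15 − 2 × (10100/1000) = -5.2°C.
ISA deviation = -27 − (-5.2) = -21.8°C.
Density altitude = 10100 + 120 × (-21.8) = 7484 ft.

7484 ft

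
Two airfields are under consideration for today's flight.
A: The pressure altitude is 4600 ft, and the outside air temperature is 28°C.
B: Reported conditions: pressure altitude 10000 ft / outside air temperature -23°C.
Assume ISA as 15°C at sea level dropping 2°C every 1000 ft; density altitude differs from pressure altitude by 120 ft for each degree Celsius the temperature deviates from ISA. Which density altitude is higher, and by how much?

A: ISA temp = 5.8°C, deviation +22.2°C, DA = 4600 + 120 × 22.2 = 7264 ft.
B: ISA temp = -5°C, deviation -18°C, DA = 10000 + 120 × (-18) = 7840 ft.
B is higher by 7840 − 7264 = 576 ft.

B by 576 ft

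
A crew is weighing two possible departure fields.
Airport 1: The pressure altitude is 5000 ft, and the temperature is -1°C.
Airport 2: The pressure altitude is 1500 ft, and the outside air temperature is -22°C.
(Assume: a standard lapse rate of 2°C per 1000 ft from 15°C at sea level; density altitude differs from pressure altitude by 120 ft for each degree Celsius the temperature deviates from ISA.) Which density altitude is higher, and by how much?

Airport 1 by 6860 ft

Airport 1: ISA temp = 5°C, deviation -6°C, DA = 5000 + 120 × (-6) = 4280 ft.
Airport 2: ISA temp = 12°C, deviation -34°C, DA = 1500 + 120 × (-34) = -2580 ft.
Airport 1 is higher by 4280 − (-2580) = 6860 ft.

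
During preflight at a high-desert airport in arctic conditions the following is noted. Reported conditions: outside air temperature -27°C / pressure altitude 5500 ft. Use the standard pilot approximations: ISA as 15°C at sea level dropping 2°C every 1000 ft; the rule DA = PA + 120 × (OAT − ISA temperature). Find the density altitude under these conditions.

ISA temperature at 5500 ft = 15 − 2 × (5500/1000) = 4°C.
ISA deviation = -27 − 4 = -31°C.
Density altitude = 5500 + 120 × (-31) = 5500 + (-3720) = 1780 ft.

1780 ft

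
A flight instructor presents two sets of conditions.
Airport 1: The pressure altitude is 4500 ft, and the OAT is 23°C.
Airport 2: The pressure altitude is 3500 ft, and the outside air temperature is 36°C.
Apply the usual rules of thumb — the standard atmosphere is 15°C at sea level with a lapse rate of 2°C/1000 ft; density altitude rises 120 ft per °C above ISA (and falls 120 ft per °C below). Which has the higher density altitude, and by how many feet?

Airport 1: ISA temp = 6°C, deviation +17°C, DA = 4500 + 120 × 17 = 6540 ft.
Airport 2: ISA temp = 8°C, deviation +28°C, DA = 3500 + 120 × 28 = 6860 ft.
Airport 2 is higher by 6860 − 6540 = 320 ft.

Airport 2 by 320 ft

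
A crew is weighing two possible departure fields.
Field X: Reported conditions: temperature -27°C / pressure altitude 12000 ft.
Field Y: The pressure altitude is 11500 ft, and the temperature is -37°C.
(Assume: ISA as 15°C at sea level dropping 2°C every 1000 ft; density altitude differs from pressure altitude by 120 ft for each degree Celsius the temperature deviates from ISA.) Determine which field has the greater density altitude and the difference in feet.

Field X by 1820 ft

Field X: ISA temp = -9°C, deviation -18°C, DA = 12000 + 120 × (-18) = 9840 ft.
Field Y: ISA temp = -8°C, deviation -29°C, DA = 11500 + 120 × (-29) = 8020 ft.
Field X is higher by 9840 − 8020 = 1820 ft.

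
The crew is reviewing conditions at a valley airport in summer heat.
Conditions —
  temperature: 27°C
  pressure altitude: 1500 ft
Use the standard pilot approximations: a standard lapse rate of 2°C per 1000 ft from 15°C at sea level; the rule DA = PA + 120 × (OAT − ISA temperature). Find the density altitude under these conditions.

3300 ft

ISA temperature at 1500 ft = 15 − 2 × (1500/1000) = 12°C.
ISA deviation = 27 − 12 = +15°C.
Density altitude = 1500 + 120 × (15) = 1500 + (+1800) = 3300 ft.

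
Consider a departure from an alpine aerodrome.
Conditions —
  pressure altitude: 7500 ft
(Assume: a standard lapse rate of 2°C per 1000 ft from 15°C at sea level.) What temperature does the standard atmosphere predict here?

ISA temperature = 15 − 2 × (7500/1000) = 15 − 15 = 0°C.

0°C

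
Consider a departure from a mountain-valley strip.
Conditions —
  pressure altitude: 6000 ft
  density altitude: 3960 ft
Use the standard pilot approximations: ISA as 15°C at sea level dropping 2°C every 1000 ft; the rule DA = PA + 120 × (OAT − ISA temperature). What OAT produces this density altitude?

-14°C

Density altitude − pressure altitude = 3960 − 6000 = -2040 ft.
At 120 ft/°C that is an ISA deviation of -2040/120 = -17°C.
ISA temperature at 6000 ft = 15 − 2 × (6000/1000) = 3°C.
OAT = ISA + deviation = 3 + (-17) = -14°C.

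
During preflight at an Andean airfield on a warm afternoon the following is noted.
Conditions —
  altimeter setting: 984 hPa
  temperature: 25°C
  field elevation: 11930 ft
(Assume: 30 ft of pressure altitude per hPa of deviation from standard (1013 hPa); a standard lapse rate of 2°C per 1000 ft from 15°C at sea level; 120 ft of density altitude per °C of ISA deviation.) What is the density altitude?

17072 ft

Pressure altitude = 11930 + (1013 − 984) × 30 = 11930 + (+870) = 12800 ft.
ISA temperature at 12800 ft = 15 − 2 × (12800/1000) = -10.6°C.
ISA deviation = 25 − (-10.6) = +35.6°C.
Density altitude = 12800 + 120 × (35.6) = 17072 ft.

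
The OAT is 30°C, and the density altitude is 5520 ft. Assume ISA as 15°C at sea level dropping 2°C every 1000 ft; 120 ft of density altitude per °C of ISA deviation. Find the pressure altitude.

3000 ft

DA = PA + 120 × (OAT − (15 − 2·PA/1000)) = PA + 120·OAT − 1800 + 0.24·PA = 1.24·PA + 120·OAT − 1800.
So 1.24·PA = 5520 − 120 × 30 + 1800 = 3720.
PA = 3720 / 1.24 = 3000 ft.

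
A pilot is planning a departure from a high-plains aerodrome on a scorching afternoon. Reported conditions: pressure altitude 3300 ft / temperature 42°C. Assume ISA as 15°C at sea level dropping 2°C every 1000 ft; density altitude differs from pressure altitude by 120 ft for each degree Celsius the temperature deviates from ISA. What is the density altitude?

7332 ft

ISA temperature at 3300 ft = 15 − 2 × (3300/1000) = 8.4°C.
ISA deviation = 42 − 8.4 = +33.6°C.
Density altitude = 3300 + 120 × (33.6) = 3300 + (+4032) = 7332 ft.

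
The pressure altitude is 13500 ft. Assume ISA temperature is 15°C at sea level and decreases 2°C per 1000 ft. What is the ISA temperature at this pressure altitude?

-12°C

ISA temperature = 15 − 2 × (13500/1000) = 15 − 27 = -12°C.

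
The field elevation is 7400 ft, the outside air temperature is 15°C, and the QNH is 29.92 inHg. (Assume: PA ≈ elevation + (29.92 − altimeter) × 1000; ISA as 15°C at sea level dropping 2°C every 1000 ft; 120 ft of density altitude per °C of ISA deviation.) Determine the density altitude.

Pressure altitude = 7400 + (29.92 − 29.92) × 1000 = 7400 + (0) = 7400 ft.
ISA temperature at 7400 ft = 15 − 2 × (7400/1000) = 0.2°C.
ISA deviation = 15 − 0.2 = +14.8°C.
Density altitude = 7400 + 120 × (14.8) = 9176 ft.

9176 ft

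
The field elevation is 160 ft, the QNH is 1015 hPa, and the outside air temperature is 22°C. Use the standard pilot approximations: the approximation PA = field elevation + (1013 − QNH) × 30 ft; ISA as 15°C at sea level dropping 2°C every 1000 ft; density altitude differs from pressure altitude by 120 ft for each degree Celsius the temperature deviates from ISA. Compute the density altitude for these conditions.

964 ft

Pressure altitude = 160 + (1013 − 1015) × 30 = 160 + (-60) = 100 ft.
ISA temperature at 100 ft = 15 − 2 × (100/1000) = 14.8°C.
ISA deviation = 22 − 14.8 = +7.2°C.
Density altitude = 100 + 120 × (7.2) = 964 ft.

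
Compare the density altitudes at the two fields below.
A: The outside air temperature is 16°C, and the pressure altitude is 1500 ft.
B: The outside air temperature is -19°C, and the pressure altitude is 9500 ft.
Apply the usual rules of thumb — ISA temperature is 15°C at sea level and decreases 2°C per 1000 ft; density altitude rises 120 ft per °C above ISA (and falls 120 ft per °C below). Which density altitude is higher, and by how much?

A: ISA temp = 12°C, deviation +4°C, DA = 1500 + 120 × 4 = 1980 ft.
B: ISA temp = -4°C, deviation -15°C, DA = 9500 + 120 × (-15) = 7700 ft.
B is higher by 7700 − 1980 = 5720 ft.

B by 5720 ft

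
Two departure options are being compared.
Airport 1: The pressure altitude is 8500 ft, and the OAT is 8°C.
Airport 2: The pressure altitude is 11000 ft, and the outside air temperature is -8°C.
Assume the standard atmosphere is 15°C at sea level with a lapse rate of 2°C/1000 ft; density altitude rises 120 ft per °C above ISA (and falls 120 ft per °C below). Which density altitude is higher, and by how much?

Airport 1: ISA temp = -2°C, deviation +10°C, DA = 8500 + 120 × 10 = 9700 ft.
Airport 2: ISA temp = -7°C, deviation -1°C, DA = 11000 + 120 × (-1) = 10880 ft.
Airport 2 is higher by 10880 − 9700 = 1180 ft.

Airport 2 by 1180 ft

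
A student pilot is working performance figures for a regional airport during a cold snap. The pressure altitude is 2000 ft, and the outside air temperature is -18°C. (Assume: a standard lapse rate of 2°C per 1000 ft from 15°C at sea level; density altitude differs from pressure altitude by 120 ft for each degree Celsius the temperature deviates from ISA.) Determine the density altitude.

-1480 ft

ISA temperature at 2000 ft = 15 − 2 × (2000/1000) = 11°C.
ISA deviation = -18 − 11 = -29°C.
Density altitude = 2000 + 120 × (-29) = 2000 + (-3480) = -1480 ft.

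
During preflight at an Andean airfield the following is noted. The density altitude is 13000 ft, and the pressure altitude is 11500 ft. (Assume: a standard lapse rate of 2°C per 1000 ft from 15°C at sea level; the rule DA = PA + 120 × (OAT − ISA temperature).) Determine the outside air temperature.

Density altitude − pressure altitude = 13000 − 11500 = +1500 ft.
At 120 ft/°C that is an ISA deviation of 1500/120 = +12.5°C.
ISA temperature at 11500 ft = 15 − 2 × (11500/1000) = -8°C.
OAT = ISA + deviation = -8 + (+12.5) = 4.5°C.

4.5°C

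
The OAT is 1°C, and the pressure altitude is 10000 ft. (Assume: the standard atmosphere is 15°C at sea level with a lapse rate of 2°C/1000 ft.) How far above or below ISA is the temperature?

ISA+6°C

ISA temperature at 10000 ft = 15 − 2 × (10000/1000) = -5°C.
Deviation = OAT − ISA = 1 − (-5) = +6°C.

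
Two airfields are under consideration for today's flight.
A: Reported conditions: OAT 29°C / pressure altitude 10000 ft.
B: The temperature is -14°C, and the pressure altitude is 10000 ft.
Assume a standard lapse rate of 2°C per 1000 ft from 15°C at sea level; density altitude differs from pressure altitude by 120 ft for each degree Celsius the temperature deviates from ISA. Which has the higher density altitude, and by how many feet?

A by 5160 ft

A: ISA temp = -5°C, deviation +34°C, DA = 10000 + 120 × 34 = 14080 ft.
B: ISA temp = -5°C, deviation -9°C, DA = 10000 + 120 × (-9) = 8920 ft.
A is higher by 14080 − 8920 = 5160 ft.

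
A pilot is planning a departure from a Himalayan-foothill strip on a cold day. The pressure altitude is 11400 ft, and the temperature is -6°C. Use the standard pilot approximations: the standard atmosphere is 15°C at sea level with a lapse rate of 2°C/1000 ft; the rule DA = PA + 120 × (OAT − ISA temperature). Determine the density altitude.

11616 ft

ISA temperature at 11400 ft = 15 − 2 × (11400/1000) = -7.8°C.
ISA deviation = -6 − (-7.8) = +1.8°C.
Density altitude = 11400 + 120 × (1.8) = 11400 + (+216) = 11616 ft.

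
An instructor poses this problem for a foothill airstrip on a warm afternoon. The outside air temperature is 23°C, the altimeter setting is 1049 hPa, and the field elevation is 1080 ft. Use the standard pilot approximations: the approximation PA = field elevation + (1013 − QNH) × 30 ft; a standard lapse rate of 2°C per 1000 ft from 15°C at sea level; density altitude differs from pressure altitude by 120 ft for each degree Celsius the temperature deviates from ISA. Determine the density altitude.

960 ft

Pressure altitude = 1080 + (1013 − 1049) × 30 = 1080 + (-1080) = 0 ft.
ISA temperature at 0 ft = 15 − 2 × (0/1000) = 15°C.
ISA deviation = 23 − 15 = +8°C.
Density altitude = 0 + 120 × (8) = 960 ft.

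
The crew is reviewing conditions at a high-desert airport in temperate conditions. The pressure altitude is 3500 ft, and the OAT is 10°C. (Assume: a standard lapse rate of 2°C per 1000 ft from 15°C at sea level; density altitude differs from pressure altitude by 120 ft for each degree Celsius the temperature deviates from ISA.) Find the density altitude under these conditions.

ISA temperature at 3500 ft = 15 − 2 × (3500/1000) = 8°C.
ISA deviation = 10 − 8 = +2°C.
Density altitude = 3500 + 120 × (2) = 3500 + (+240) = 3740 ft.

3740 ft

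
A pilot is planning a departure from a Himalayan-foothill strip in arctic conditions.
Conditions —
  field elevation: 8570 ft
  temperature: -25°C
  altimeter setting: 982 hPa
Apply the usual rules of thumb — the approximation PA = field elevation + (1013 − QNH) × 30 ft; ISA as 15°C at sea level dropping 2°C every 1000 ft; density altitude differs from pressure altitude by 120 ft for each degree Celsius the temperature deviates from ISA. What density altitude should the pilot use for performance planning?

6980 ft

Pressure altitude = 8570 + (1013 − 982) × 30 = 8570 + (+930) = 9500 ft.
ISA temperature at 9500 ft = 15 − 2 × (9500/1000) = -4°C.
ISA deviation = -25 − (-4) = -21°C.
Density altitude = 9500 + 120 × (-21) = 6980 ft.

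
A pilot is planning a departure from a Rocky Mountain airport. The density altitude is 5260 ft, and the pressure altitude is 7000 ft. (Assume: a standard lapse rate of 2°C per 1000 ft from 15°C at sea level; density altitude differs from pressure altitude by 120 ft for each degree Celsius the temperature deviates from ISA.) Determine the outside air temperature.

Density altitude − pressure altitude = 5260 − 7000 = -1740 ft.
At 120 ft/°C that is an ISA deviation of -1740/120 = -14.5°C.
ISA temperature at 7000 ft = 15 − 2 × (7000/1000) = 1°C.
OAT = ISA + deviation = 1 + (-14.5) = -13.5°C.

-13.5°C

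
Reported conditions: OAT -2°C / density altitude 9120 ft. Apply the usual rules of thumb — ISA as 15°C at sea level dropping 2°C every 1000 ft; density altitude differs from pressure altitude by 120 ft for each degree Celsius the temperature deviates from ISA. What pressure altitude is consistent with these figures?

DA = PA + 120 × (OAT − (15 − 2·PA/1000)) = PA + 120·OAT − 1800 + 0.24·PA = 1.24·PA + 120·OAT − 1800.
So 1.24·PA = 9120 − 120 × (-2) + 1800 = 11160.
PA = 11160 / 1.24 = 9000 ft.

9000 ft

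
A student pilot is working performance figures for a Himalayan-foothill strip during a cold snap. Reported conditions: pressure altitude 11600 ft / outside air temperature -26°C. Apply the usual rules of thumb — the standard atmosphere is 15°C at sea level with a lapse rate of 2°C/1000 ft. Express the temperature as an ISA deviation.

ISA-17.8°C

ISA temperature at 11600 ft = 15 − 2 × (11600/1000) = -8.2°C.
Deviation = OAT − ISA = -26 − (-8.2) = -17.8°C.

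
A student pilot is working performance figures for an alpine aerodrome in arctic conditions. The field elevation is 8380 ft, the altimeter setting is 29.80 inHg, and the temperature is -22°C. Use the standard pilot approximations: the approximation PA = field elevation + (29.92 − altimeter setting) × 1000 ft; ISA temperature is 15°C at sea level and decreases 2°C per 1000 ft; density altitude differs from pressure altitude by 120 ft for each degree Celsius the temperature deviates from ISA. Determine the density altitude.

6100 ft

Pressure altitude = 8380 + (29.92 − 29.80) × 1000 = 8380 + (+120) = 8500 ft.
ISA temperature at 8500 ft = 15 − 2 × (8500/1000) = -2°C.
ISA deviation = -22 − (-2) = -20°C.
Density altitude = 8500 + 120 × (-20) = 6100 ft.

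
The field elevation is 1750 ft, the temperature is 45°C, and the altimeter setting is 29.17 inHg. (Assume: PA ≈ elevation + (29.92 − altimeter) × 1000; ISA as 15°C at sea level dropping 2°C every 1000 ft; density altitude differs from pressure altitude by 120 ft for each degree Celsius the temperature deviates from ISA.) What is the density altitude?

Pressure altitude = 1750 + (29.92 − 29.17) × 1000 = 1750 + (+750) = 2500 ft.
ISA temperature at 2500 ft = 15 − 2 × (2500/1000) = 10°C.
ISA deviation = 45 − 10 = +35°C.
Density altitude = 2500 + 120 × (35) = 6700 ft.

6700 ft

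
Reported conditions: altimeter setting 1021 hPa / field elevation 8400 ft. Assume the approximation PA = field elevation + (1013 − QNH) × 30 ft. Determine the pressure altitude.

Pressure correction = (1013 − 1021) × 30 = -240 ft.
Pressure altitude = 8400 + (-240) = 8160 ft.

8160 ft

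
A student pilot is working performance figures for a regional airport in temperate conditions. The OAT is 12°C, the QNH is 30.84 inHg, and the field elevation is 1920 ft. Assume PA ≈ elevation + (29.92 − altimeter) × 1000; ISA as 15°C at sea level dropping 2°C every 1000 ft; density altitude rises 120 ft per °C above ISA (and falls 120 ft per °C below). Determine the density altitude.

880 ft

Pressure altitude = 1920 + (29.92 − 30.84) × 1000 = 1920 + (-920) = 1000 ft.
ISA temperature at 1000 ft = 15 − 2 × (1000/1000) = 13°C.
ISA deviation = 12 − 13 = -1°C.
Density altitude = 1000 + 120 × (-1) = 880 ft.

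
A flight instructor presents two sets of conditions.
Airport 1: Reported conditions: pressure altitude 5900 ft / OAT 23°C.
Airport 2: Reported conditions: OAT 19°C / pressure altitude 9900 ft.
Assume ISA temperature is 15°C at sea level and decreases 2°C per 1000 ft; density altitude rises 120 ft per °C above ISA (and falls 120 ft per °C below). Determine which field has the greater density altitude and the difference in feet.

Airport 2 by 4480 ft

Airport 1: ISA temp = 3.2°C, deviation +19.8°C, DA = 5900 + 120 × 19.8 = 8276 ft.
Airport 2: ISA temp = -4.8°C, deviation +23.8°C, DA = 9900 + 120 × 23.8 = 12756 ft.
Airport 2 is higher by 12756 − 8276 = 4480 ft.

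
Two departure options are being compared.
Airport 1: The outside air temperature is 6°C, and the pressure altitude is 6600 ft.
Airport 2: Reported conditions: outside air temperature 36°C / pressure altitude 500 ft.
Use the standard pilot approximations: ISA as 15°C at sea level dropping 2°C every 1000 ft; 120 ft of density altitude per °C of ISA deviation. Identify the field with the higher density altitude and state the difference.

Airport 1: ISA temp = 1.8°C, deviation +4.2°C, DA = 6600 + 120 × 4.2 = 7104 ft.
Airport 2: ISA temp = 14°C, deviation +22°C, DA = 500 + 120 × 22 = 3140 ft.
Airport 1 is higher by 7104 − 3140 = 3964 ft.

Airport 1 by 3964 ft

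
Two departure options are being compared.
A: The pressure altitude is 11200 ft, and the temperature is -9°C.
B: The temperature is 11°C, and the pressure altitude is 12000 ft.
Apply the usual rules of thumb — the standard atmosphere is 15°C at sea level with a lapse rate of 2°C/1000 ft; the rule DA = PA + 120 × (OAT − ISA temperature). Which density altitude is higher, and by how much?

B by 3392 ft

A: ISA temp = -7.4°C, deviation -1.6°C, DA = 11200 + 120 × (-1.6) = 11008 ft.
B: ISA temp = -9°C, deviation +20°C, DA = 12000 + 120 × 20 = 14400 ft.
B is higher by 14400 − 11008 = 3392 ft.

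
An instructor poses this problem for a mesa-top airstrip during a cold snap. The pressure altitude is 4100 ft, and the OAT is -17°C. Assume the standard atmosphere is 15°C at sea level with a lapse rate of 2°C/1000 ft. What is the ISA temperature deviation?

ISA-23.8°C

ISA temperature at 4100 ft = 15 − 2 × (4100/1000) = 6.8°C.
Deviation = OAT − ISA = -17 − 6.8 = -23.8°C.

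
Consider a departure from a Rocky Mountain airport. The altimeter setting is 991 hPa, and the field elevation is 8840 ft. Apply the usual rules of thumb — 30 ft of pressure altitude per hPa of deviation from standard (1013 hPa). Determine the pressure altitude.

Pressure correction = (1013 − 991) × 30 = +660 ft.
Pressure altitude = 8840 + (+660) = 9500 ft.

9500 ft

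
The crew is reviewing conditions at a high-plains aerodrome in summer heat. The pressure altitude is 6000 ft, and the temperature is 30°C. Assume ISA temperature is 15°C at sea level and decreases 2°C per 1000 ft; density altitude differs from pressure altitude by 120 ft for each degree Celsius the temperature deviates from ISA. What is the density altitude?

9240 ft

ISA temperature at 6000 ft = 15 − 2 × (6000/1000) = 3°C.
ISA deviation = 30 − 3 = +27°C.
Density altitude = 6000 + 120 × (27) = 6000 + (+3240) = 9240 ft.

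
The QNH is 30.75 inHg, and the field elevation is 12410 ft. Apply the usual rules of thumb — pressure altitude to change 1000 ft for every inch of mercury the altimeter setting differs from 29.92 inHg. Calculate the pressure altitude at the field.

Pressure correction = (29.92 − 30.75) × 1000 = -830 ft.
Pressure altitude = 12410 + (-830) = 11580 ft.

11580 ft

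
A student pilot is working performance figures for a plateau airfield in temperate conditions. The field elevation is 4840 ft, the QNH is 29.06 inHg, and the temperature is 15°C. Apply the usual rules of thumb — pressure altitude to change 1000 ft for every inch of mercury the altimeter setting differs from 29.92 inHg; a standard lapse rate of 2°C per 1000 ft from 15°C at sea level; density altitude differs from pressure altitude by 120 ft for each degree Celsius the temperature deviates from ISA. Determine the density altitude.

Pressure altitude = 4840 + (29.92 − 29.06) × 1000 = 4840 + (+860) = 5700 ft.
ISA temperature at 5700 ft = 15 − 2 × (5700/1000) = 3.6°C.
ISA deviation = 15 − 3.6 = +11.4°C.
Density altitude = 5700 + 120 × (11.4) = 7068 ft.

7068 ft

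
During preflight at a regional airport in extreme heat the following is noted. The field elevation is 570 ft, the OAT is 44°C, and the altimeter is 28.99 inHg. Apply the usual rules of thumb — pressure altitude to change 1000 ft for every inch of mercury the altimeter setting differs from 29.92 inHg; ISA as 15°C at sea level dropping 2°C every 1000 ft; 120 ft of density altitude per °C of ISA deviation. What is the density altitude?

Pressure altitude = 570 + (29.92 − 28.99) × 1000 = 570 + (+930) = 1500 ft.
ISA temperature at 1500 ft = 15 − 2 × (1500/1000) = 12°C.
ISA deviation = 44 − 12 = +32°C.
Density altitude = 1500 + 120 × (32) = 5340 ft.

5340 ft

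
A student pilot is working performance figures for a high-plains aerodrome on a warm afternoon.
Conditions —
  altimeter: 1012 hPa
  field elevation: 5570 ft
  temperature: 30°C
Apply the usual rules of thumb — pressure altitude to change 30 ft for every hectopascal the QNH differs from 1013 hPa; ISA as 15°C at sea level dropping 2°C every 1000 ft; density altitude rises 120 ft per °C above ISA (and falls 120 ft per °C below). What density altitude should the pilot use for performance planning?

8744 ft

Pressure altitude = 5570 + (1013 − 1012) × 30 = 5570 + (+30) = 5600 ft.
ISA temperature at 5600 ft = 15 − 2 × (5600/1000) = 3.8°C.
ISA deviation = 30 − 3.8 = +26.2°C.
Density altitude = 5600 + 120 × (26.2) = 8744 ft.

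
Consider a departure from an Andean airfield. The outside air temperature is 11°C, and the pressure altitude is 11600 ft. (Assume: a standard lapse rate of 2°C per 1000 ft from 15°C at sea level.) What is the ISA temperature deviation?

ISA+19.2°C

ISA temperature at 11600 ft = 15 − 2 × (11600/1000) = -8.2°C.
Deviation = OAT − ISA = 11 − (-8.2) = +19.2°C.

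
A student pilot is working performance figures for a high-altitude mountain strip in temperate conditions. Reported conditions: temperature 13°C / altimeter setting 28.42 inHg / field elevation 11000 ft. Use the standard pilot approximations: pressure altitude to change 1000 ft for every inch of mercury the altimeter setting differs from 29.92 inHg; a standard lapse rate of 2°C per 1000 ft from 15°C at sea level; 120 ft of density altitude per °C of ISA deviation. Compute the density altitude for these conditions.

15260 ft

Pressure altitude = 11000 + (29.92 − 28.42) × 1000 = 11000 + (+1500) = 12500 ft.
ISA temperature at 12500 ft = 15 − 2 × (12500/1000) = -10°C.
ISA deviation = 13 − (-10) = +23°C.
Density altitude = 12500 + 120 × (23) = 15260 ft.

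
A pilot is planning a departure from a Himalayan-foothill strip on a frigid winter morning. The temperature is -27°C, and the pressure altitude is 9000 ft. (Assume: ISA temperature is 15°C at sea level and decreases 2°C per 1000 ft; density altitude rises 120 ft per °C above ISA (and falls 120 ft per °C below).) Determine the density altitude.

6120 ft

ISA temperature at 9000 ft = 15 − 2 × (9000/1000) = -3°C.
ISA deviation = -27 − (-3) = -24°C.
Density altitude = 9000 + 120 × (-24) = 9000 + (-2880) = 6120 ft.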